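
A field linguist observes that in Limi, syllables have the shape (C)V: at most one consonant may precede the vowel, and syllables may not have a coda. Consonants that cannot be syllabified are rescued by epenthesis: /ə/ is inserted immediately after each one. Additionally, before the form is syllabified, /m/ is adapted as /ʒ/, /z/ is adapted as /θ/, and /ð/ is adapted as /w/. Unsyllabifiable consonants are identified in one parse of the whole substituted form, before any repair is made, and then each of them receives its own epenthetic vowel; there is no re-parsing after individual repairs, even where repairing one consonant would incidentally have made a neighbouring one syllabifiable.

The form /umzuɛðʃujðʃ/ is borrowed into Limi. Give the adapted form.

Substitution: /m/ → /ʒ/, /z/ → /θ/, /ð/ → /w/, giving /uʒθuɛwʃujwʃ/.
Syllabifying with onset maximization leaves /ʒ/, /w/, /j/, /w/, /ʃ/ stranded (no codas are permitted; onsets are limited to one consonant).
Epenthesis after each stranded consonant: /ʒ/ → /ʒə/, /w/ → /wə/, /j/ → /jə/, /w/ → /wə/, /ʃ/ → /ʃə/.

uʒəθuɛwəʃujəwəʃə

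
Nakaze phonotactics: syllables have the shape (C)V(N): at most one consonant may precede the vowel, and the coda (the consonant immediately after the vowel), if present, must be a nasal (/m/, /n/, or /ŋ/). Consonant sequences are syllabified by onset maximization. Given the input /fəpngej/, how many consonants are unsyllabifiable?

Under (C)V(N), the unsyllabifiable consonants are /p/, /n/, /j/ (only a nasal (/m/, /n/, or /ŋ/) is licensed in coda position; onsets are limited to one consonant).

3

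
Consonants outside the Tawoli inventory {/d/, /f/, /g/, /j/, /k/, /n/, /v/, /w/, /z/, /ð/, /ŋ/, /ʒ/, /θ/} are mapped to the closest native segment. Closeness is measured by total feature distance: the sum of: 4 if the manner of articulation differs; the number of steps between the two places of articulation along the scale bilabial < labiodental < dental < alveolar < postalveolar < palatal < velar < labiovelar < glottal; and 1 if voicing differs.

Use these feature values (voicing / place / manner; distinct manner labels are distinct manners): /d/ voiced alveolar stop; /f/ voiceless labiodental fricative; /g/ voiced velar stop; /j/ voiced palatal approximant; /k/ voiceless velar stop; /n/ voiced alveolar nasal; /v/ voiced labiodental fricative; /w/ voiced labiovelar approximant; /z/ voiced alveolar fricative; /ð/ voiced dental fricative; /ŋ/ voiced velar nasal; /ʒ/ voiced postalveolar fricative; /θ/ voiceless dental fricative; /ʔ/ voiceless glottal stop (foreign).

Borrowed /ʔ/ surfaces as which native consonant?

k

/k/ is closest: same manner (stop), place distance 2 (glottal→velar), same voicing; total 2. Next closest is /g/ at distance 3.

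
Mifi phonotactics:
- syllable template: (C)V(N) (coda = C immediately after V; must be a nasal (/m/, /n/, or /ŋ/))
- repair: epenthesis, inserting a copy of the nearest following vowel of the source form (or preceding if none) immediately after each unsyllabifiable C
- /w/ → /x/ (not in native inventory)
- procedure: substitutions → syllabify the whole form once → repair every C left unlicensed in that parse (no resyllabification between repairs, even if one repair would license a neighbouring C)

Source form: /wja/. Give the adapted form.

Substitution: /w/ → /x/, giving /xja/.
Syllabifying with onset maximization leaves /x/ stranded (only a nasal (/m/, /n/, or /ŋ/) is licensed in coda position; onsets are limited to one consonant).
Inserting the epenthetic vowel yields /x/ → /xa/.

xaja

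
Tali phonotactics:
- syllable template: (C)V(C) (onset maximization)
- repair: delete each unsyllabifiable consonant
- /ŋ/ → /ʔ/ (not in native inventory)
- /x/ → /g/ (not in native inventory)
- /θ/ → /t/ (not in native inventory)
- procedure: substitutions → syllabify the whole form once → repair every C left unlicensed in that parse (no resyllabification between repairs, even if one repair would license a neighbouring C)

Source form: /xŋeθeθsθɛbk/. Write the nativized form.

Substitution: /x/ → /g/, /ŋ/ → /ʔ/, /θ/ → /t/, giving /gʔetetstɛbk/.
Syllabifying with onset maximization leaves /g/, /s/, /k/ stranded (at most one coda consonant is licensed; onsets are limited to one consonant).
Deleting the stranded consonants removes /g/, /s/, /k/.

ʔetettɛb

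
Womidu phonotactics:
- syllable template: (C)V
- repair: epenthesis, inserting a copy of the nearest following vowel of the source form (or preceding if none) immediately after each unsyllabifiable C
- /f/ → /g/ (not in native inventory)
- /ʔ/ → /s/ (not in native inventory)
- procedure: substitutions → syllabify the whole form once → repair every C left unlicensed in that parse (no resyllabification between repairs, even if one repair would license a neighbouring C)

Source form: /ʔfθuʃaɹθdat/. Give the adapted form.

suguθuʃaɹaθadata

Substitution: /ʔ/ → /s/, /f/ → /g/, giving /sgθuʃaɹθdat/.
The consonants /s/, /g/, /ɹ/, /θ/, /t/ cannot be parsed into a legal (C)V syllable (no codas are permitted; onsets are limited to one consonant).
Epenthesis after each stranded consonant: /s/ → /su/, /g/ → /gu/, /ɹ/ → /ɹa/, /θ/ → /θa/, /t/ → /ta/.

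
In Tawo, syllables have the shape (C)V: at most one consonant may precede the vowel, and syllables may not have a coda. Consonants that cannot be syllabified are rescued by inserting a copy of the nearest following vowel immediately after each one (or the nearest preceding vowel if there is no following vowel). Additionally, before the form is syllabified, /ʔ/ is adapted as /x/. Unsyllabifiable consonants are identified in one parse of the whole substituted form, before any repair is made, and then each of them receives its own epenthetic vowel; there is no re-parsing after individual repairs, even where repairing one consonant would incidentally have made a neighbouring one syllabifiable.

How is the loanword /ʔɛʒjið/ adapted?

Substitution: /ʔ/ → /x/, giving /xɛʒjið/.
Syllabifying with onset maximization leaves /ʒ/, /ð/ stranded (no codas are permitted; onsets are limited to one consonant).
Inserting the epenthetic vowel yields /ʒ/ → /ʒi/, /ð/ → /ði/.

xɛʒijiði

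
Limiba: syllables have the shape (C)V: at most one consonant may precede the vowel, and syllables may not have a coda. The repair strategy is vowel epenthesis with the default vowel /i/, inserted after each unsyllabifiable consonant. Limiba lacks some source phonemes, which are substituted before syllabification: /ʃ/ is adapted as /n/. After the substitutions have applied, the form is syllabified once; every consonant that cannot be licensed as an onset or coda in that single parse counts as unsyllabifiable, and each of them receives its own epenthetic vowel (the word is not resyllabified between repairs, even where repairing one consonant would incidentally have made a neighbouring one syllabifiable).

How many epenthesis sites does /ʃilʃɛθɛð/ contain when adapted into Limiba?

After substitution the input is /nilnɛθɛð/.
The unsyllabifiable consonants are /l/, /ð/; each receives one epenthetic vowel.

2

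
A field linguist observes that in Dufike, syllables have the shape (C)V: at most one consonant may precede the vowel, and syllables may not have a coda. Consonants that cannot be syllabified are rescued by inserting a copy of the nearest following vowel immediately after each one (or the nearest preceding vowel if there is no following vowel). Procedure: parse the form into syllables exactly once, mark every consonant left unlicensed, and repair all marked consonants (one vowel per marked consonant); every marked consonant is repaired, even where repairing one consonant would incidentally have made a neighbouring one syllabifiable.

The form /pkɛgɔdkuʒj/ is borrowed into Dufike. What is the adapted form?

pɛkɛgɔdukuʒuju

Syllabifying with onset maximization leaves /p/, /d/, /ʒ/, /j/ stranded (no codas are permitted; onsets are limited to one consonant).
Inserting the epenthetic vowel yields /p/ → /pɛ/, /d/ → /du/, /ʒ/ → /ʒu/, /j/ → /ju/.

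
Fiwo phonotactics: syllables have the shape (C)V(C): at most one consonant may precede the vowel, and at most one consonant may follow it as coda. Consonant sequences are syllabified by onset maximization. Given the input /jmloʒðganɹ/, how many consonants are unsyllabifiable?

4

Syllabifying with onset maximization leaves /j/, /m/, /ð/, /ɹ/ stranded (at most one coda consonant is licensed; onsets are limited to one consonant).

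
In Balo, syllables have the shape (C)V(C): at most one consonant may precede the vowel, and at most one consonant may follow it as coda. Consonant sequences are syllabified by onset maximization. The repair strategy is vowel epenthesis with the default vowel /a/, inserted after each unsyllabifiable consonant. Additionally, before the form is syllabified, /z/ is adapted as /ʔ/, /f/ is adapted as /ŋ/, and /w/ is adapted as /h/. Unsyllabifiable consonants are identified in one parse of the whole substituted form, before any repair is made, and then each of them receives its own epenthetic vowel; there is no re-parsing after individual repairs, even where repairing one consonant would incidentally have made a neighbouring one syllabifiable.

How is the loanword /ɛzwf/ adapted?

ɛʔhaŋa

Substitution: /z/ → /ʔ/, /w/ → /h/, /f/ → /ŋ/, giving /ɛʔhŋ/.
Under (C)V(C), the unsyllabifiable consonants are /h/, /ŋ/ (at most one coda consonant is licensed; onsets are limited to one consonant).
Inserting the epenthetic vowel yields /h/ → /ha/, /ŋ/ → /ŋa/.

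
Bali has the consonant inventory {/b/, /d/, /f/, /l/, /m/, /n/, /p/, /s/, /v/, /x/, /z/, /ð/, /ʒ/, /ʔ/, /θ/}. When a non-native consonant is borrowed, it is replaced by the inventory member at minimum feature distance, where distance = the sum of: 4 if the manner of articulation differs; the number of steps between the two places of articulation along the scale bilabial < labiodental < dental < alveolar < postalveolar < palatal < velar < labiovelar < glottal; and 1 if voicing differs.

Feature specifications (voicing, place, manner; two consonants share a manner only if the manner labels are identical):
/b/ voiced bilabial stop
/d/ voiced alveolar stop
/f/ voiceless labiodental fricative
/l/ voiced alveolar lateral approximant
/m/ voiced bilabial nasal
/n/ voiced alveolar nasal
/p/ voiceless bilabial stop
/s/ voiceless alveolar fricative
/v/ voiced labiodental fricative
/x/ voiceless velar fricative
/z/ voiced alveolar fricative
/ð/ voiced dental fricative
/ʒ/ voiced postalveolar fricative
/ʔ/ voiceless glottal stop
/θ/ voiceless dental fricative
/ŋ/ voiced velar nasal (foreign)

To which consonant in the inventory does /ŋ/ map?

/n/ is closest: same manner (nasal), place distance 3 (velar→alveolar), same voicing; total 3. Next closest is /x/ at distance 5.

n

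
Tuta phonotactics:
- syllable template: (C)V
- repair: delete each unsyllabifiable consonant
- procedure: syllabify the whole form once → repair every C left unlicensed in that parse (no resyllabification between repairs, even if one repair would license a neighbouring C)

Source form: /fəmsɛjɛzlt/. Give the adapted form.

The consonants /m/, /z/, /l/, /t/ cannot be parsed into a legal (C)V syllable (no codas are permitted; onsets are limited to one consonant).
Deleting the stranded consonants removes /m/, /z/, /l/, /t/.

fəsɛjɛ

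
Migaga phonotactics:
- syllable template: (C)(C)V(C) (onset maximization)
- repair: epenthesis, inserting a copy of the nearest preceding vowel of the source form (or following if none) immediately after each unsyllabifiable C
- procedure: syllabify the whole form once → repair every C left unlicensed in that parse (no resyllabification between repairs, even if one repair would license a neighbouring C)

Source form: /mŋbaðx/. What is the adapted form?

maŋbaðxa

The consonants /m/, /x/ cannot be parsed into a legal (C)(C)V(C) syllable (at most one coda consonant is licensed; onsets may contain at most 2 consonants).
Each unlicensed consonant becomes the onset of a new syllable: /m/ → /ma/, /x/ → /xa/.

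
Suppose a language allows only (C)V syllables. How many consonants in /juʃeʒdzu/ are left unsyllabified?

Syllabifying with onset maximization leaves /ʒ/, /d/ stranded (no codas are permitted; onsets are limited to one consonant).

2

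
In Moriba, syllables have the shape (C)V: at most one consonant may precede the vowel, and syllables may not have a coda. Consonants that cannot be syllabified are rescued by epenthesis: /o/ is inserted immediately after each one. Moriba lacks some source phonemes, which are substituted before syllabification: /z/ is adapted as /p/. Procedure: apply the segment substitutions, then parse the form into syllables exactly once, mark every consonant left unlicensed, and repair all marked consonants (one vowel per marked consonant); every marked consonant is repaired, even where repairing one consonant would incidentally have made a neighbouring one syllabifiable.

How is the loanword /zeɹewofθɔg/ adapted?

Substitution: /z/ → /p/, giving /peɹewofθɔg/.
The consonants /f/, /g/ cannot be parsed into a legal (C)V syllable (no codas are permitted; onsets are limited to one consonant).
Inserting the epenthetic vowel yields /f/ → /fo/, /g/ → /go/.

peɹewofoθɔgo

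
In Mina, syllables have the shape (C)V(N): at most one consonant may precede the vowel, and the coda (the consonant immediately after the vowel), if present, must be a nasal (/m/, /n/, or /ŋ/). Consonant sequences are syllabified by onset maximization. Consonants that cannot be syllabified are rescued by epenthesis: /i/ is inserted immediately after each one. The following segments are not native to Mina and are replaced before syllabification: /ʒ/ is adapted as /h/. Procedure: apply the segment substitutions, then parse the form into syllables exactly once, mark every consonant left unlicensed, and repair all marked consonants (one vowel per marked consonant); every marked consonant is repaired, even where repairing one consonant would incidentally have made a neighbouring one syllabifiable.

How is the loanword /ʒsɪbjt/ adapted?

Substitution: /ʒ/ → /h/, giving /hsɪbjt/.
Syllabifying with onset maximization leaves /h/, /b/, /j/, /t/ stranded (only a nasal (/m/, /n/, or /ŋ/) is licensed in coda position; onsets are limited to one consonant).
Each unlicensed consonant becomes the onset of a new syllable: /h/ → /hi/, /b/ → /bi/, /j/ → /ji/, /t/ → /ti/.

hisɪbijiti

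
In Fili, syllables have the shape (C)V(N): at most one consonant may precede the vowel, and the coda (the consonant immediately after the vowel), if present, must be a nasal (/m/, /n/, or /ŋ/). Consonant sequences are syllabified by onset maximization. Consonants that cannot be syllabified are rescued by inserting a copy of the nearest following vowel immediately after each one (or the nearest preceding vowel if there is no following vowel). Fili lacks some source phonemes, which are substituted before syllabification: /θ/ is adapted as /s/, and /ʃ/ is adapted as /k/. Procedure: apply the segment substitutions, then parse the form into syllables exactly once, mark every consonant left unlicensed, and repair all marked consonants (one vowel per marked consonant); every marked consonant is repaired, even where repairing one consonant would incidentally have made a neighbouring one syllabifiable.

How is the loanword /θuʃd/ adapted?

sukudu

Substitution: /θ/ → /s/, /ʃ/ → /k/, giving /sukd/.
Syllabifying with onset maximization leaves /k/, /d/ stranded (only a nasal (/m/, /n/, or /ŋ/) is licensed in coda position; onsets are limited to one consonant).
Epenthesis after each stranded consonant: /k/ → /ku/, /d/ → /du/.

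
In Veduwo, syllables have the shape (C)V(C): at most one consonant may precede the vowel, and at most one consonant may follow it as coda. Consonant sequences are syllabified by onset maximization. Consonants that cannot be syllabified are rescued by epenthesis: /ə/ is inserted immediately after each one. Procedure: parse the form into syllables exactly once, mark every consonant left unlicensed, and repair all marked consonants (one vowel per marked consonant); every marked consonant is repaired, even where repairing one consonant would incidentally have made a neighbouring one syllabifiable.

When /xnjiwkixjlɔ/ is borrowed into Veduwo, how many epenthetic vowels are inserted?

3

The unsyllabifiable consonants are /x/, /n/, /j/; each receives one epenthetic vowel.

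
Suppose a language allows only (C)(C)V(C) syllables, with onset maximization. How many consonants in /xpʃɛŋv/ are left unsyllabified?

2

Syllabifying with onset maximization leaves /x/, /v/ stranded (at most one coda consonant is licensed; onsets may contain at most 2 consonants).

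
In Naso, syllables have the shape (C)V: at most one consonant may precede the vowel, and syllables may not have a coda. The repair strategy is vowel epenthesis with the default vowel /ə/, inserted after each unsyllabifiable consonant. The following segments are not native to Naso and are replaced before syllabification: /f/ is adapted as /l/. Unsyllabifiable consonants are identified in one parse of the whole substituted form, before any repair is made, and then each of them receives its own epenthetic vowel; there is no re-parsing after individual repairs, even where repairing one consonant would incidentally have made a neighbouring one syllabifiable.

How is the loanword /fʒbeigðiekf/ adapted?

ləʒəbeigəðiekələ

Substitution: /f/ → /l/, giving /lʒbeigðiekl/.
Syllabifying with onset maximization leaves /l/, /ʒ/, /g/, /k/, /l/ stranded (no codas are permitted; onsets are limited to one consonant).
Epenthesis after each stranded consonant: /l/ → /lə/, /ʒ/ → /ʒə/, /g/ → /gə/, /k/ → /kə/, /l/ → /lə/.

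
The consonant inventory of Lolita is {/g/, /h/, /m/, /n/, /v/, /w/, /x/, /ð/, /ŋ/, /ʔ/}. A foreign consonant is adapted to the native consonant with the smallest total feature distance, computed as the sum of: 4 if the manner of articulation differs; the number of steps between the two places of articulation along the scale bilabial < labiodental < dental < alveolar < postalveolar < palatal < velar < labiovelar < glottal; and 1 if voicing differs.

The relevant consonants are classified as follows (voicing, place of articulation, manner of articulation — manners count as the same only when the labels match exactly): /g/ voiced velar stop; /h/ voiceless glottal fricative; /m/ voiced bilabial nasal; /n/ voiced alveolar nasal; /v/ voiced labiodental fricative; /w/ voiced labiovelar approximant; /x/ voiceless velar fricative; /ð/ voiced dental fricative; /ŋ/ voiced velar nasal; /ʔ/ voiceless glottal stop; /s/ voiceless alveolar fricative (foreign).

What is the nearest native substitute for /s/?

ð

/ð/ is closest: same manner (fricative), place distance 1 (alveolar→dental), voicing differs (+1); total 2. Next closest is /v/ at distance 3.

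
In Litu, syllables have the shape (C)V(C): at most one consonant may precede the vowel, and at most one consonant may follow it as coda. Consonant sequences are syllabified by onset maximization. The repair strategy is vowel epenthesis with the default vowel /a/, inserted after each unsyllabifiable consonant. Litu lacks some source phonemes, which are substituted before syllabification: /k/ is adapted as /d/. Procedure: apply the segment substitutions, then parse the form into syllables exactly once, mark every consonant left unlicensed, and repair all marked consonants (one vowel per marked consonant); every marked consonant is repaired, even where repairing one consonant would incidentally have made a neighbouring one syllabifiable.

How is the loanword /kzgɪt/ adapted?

dazagɪt

Substitution: /k/ → /d/, giving /dzgɪt/.
The consonants /d/, /z/ cannot be parsed into a legal (C)V(C) syllable (at most one coda consonant is licensed; onsets are limited to one consonant).
Epenthesis after each stranded consonant: /d/ → /da/, /z/ → /za/.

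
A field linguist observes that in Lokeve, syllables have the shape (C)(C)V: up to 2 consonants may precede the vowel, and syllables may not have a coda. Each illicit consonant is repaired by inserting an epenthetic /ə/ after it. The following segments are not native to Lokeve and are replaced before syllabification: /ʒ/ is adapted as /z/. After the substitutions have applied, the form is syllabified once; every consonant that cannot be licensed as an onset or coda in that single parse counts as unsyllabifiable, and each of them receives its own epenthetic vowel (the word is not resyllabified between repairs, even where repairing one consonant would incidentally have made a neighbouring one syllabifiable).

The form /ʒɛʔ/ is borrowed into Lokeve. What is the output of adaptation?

Substitution: /ʒ/ → /z/, giving /zɛʔ/.
Under (C)(C)V, the unsyllabifiable consonants are /ʔ/ (no codas are permitted; onsets may contain at most 2 consonants).
Inserting the epenthetic vowel yields /ʔ/ → /ʔə/.

zɛʔə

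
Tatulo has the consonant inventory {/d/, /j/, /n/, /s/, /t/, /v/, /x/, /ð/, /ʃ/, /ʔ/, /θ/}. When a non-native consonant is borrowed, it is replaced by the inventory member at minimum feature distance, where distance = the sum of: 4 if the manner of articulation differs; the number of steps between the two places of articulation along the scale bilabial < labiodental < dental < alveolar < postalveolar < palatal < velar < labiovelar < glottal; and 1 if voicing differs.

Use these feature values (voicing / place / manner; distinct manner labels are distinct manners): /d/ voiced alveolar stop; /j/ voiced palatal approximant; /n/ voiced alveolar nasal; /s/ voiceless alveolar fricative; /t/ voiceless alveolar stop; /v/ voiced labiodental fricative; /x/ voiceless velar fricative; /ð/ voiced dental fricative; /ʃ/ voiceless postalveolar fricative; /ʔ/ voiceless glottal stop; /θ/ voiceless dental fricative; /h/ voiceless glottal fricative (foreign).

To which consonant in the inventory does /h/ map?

x

/x/ is closest: same manner (fricative), place distance 2 (glottal→velar), same voicing; total 2. Next closest is /ʃ/ at distance 4.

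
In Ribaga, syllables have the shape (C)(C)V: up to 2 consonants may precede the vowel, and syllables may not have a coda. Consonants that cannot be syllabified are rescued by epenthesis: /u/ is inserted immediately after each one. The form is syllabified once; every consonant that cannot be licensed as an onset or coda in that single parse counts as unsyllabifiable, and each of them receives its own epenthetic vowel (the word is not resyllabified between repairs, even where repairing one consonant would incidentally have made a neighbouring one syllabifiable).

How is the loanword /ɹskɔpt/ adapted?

The consonants /ɹ/, /p/, /t/ cannot be parsed into a legal (C)(C)V syllable (no codas are permitted; onsets may contain at most 2 consonants).
Each unlicensed consonant becomes the onset of a new syllable: /ɹ/ → /ɹu/, /p/ → /pu/, /t/ → /tu/.

ɹuskɔputu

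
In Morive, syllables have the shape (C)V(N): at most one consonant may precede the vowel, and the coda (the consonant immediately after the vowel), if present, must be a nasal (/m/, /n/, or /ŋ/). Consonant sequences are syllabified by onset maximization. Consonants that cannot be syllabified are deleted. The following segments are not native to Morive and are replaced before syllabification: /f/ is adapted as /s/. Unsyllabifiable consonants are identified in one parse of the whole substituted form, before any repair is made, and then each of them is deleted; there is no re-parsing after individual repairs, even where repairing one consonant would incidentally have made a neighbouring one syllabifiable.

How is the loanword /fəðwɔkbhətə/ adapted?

Substitution: /f/ → /s/, giving /səðwɔkbhətə/.
Syllabifying with onset maximization leaves /ð/, /k/, /b/ stranded (only a nasal (/m/, /n/, or /ŋ/) is licensed in coda position; onsets are limited to one consonant).
Deleting the stranded consonants removes /ð/, /k/, /b/.

səwɔhətə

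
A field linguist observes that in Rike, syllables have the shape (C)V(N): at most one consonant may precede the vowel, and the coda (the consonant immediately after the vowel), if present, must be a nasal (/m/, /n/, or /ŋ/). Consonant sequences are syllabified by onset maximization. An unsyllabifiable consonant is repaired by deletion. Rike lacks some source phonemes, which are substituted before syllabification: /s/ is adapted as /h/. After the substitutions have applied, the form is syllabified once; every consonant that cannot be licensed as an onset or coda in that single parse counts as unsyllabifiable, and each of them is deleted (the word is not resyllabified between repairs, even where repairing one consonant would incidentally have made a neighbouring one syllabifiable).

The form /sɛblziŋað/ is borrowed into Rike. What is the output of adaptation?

Substitution: /s/ → /h/, giving /hɛblziŋað/.
Syllabifying with onset maximization leaves /b/, /l/, /ð/ stranded (only a nasal (/m/, /n/, or /ŋ/) is licensed in coda position; onsets are limited to one consonant).
Deletion applies to /b/, /l/, /ð/.

hɛziŋa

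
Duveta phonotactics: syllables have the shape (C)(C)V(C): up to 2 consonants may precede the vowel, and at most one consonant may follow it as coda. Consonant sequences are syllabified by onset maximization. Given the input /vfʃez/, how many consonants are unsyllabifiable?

1

Under (C)(C)V(C), the unsyllabifiable consonants are /v/ (at most one coda consonant is licensed; onsets may contain at most 2 consonants).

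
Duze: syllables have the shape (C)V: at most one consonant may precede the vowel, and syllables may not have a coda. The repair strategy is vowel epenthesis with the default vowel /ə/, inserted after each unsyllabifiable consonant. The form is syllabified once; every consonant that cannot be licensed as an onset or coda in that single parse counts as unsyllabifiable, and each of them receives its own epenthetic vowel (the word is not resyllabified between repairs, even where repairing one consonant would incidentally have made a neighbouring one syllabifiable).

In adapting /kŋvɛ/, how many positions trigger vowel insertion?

2

The unsyllabifiable consonants are /k/, /ŋ/; each receives one epenthetic vowel.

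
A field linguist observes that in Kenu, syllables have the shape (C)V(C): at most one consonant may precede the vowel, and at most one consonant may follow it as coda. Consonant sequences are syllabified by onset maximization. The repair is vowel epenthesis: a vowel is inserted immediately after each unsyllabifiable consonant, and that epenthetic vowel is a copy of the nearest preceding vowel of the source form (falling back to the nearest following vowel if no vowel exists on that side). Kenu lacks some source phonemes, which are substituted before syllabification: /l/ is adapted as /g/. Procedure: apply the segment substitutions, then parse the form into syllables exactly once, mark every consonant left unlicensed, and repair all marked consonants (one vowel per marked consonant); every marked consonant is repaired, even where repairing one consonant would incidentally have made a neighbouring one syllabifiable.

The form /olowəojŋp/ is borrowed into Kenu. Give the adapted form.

Substitution: /l/ → /g/, giving /ogowəojŋp/.
Syllabifying with onset maximization leaves /ŋ/, /p/ stranded (at most one coda consonant is licensed; onsets are limited to one consonant).
Each unlicensed consonant becomes the onset of a new syllable: /ŋ/ → /ŋo/, /p/ → /po/.

ogowəojŋopo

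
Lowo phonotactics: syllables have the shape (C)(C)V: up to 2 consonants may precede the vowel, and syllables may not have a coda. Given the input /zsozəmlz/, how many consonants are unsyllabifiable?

3

Syllabifying with onset maximization leaves /m/, /l/, /z/ stranded (no codas are permitted; onsets may contain at most 2 consonants).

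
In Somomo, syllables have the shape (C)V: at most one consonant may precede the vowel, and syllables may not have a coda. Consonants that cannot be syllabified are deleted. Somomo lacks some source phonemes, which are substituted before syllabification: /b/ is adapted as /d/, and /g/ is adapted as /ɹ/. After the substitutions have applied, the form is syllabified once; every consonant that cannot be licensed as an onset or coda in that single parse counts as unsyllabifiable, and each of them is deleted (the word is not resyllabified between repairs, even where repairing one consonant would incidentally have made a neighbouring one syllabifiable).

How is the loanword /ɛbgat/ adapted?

ɛɹa

Substitution: /b/ → /d/, /g/ → /ɹ/, giving /ɛdɹat/.
Syllabifying with onset maximization leaves /d/, /t/ stranded (no codas are permitted; onsets are limited to one consonant).
Deleting the stranded consonants removes /d/, /t/.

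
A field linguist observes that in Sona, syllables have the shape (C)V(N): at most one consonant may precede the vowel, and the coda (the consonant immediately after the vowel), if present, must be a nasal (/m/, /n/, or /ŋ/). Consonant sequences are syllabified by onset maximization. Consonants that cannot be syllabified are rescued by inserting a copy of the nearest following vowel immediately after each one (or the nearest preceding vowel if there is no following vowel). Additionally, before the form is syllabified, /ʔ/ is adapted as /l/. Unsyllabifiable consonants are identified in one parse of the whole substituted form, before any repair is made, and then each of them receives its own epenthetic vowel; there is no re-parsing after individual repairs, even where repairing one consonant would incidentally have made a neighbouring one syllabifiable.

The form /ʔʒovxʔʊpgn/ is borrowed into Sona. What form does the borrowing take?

loʒovʊxʊlʊpʊgʊnʊ

Substitution: /ʔ/ → /l/, giving /lʒovxlʊpgn/.
The consonants /l/, /v/, /x/, /p/, /g/, /n/ cannot be parsed into a legal (C)V(N) syllable (only a nasal (/m/, /n/, or /ŋ/) is licensed in coda position; onsets are limited to one consonant).
Inserting the epenthetic vowel yields /l/ → /lo/, /v/ → /vʊ/, /x/ → /xʊ/, /p/ → /pʊ/, /g/ → /gʊ/, /n/ → /nʊ/.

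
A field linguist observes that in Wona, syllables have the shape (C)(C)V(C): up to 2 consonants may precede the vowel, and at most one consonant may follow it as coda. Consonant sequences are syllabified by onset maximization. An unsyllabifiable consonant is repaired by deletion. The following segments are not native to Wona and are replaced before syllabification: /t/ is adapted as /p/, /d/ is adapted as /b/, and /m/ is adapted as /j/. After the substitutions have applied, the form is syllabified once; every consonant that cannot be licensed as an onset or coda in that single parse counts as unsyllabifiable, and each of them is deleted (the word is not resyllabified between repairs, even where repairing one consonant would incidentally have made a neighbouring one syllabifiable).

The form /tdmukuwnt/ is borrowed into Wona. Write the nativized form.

Substitution: /t/ → /p/, /d/ → /b/, /m/ → /j/, giving /pbjukuwnp/.
The consonants /p/, /n/, /p/ cannot be parsed into a legal (C)(C)V(C) syllable (at most one coda consonant is licensed; onsets may contain at most 2 consonants).
Deleting the stranded consonants removes /p/, /n/, /p/.

bjukuw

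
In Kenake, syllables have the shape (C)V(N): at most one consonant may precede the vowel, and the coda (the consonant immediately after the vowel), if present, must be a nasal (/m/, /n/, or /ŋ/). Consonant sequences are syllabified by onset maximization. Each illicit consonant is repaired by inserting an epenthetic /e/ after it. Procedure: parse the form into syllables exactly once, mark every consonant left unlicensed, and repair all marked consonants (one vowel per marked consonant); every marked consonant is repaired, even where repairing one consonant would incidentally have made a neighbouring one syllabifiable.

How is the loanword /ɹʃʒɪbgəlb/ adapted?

Syllabifying with onset maximization leaves /ɹ/, /ʃ/, /b/, /l/, /b/ stranded (only a nasal (/m/, /n/, or /ŋ/) is licensed in coda position; onsets are limited to one consonant).
Epenthesis after each stranded consonant: /ɹ/ → /ɹe/, /ʃ/ → /ʃe/, /b/ → /be/, /l/ → /le/, /b/ → /be/.

ɹeʃeʒɪbegəlebe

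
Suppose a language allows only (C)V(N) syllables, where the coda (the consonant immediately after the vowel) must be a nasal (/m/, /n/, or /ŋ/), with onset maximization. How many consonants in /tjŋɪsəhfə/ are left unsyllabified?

3

Under (C)V(N), the unsyllabifiable consonants are /t/, /j/, /h/ (only a nasal (/m/, /n/, or /ŋ/) is licensed in coda position; onsets are limited to one consonant).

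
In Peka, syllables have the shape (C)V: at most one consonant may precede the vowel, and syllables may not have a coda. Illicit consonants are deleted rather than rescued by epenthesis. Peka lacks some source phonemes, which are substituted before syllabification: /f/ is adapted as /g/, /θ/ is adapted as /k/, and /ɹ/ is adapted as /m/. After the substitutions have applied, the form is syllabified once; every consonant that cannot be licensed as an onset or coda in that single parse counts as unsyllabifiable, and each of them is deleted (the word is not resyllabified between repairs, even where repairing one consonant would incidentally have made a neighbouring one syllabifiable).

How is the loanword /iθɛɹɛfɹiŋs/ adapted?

Substitution: /θ/ → /k/, /ɹ/ → /m/, /f/ → /g/, giving /ikɛmɛgmiŋs/.
Under (C)V, the unsyllabifiable consonants are /g/, /ŋ/, /s/ (no codas are permitted; onsets are limited to one consonant).
Deletion applies to /g/, /ŋ/, /s/.

ikɛmɛmi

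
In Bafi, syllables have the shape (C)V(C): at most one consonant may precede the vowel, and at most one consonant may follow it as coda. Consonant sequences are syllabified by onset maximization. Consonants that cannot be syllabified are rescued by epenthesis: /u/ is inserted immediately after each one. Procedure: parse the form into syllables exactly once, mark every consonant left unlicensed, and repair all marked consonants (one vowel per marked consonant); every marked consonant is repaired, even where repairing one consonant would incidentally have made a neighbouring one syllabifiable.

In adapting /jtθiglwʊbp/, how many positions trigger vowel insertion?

4

The unsyllabifiable consonants are /j/, /t/, /l/, /p/; each receives one epenthetic vowel.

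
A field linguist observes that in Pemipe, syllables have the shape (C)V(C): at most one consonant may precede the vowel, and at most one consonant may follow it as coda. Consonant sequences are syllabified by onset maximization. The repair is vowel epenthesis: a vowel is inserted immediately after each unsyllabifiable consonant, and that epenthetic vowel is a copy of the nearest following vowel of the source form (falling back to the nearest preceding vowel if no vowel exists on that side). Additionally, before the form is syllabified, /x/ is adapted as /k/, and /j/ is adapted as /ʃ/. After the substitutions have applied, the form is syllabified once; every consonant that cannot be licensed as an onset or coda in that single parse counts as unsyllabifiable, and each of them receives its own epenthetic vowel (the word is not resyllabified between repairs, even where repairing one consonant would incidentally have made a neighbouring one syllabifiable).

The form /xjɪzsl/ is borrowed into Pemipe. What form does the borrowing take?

Substitution: /x/ → /k/, /j/ → /ʃ/, giving /kʃɪzsl/.
Syllabifying with onset maximization leaves /k/, /s/, /l/ stranded (at most one coda consonant is licensed; onsets are limited to one consonant).
Each unlicensed consonant becomes the onset of a new syllable: /k/ → /kɪ/, /s/ → /sɪ/, /l/ → /lɪ/.

kɪʃɪzsɪlɪ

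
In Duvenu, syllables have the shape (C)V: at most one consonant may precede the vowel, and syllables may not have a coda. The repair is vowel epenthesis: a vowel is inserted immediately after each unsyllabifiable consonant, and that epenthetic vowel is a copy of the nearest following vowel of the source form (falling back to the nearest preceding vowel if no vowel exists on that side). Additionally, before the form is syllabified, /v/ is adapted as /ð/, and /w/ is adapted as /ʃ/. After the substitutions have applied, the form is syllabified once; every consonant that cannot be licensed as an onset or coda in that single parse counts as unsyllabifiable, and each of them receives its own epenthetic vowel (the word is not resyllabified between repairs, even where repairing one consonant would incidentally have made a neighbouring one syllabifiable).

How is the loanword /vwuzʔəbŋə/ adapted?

ðuʃuzəʔəbəŋə

Substitution: /v/ → /ð/, /w/ → /ʃ/, giving /ðʃuzʔəbŋə/.
The consonants /ð/, /z/, /b/ cannot be parsed into a legal (C)V syllable (no codas are permitted; onsets are limited to one consonant).
Each unlicensed consonant becomes the onset of a new syllable: /ð/ → /ðu/, /z/ → /zə/, /b/ → /bə/.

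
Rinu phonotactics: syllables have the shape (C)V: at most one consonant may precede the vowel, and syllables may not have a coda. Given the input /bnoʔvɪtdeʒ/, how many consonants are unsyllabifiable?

The consonants /b/, /ʔ/, /t/, /ʒ/ cannot be parsed into a legal (C)V syllable (no codas are permitted; onsets are limited to one consonant).

4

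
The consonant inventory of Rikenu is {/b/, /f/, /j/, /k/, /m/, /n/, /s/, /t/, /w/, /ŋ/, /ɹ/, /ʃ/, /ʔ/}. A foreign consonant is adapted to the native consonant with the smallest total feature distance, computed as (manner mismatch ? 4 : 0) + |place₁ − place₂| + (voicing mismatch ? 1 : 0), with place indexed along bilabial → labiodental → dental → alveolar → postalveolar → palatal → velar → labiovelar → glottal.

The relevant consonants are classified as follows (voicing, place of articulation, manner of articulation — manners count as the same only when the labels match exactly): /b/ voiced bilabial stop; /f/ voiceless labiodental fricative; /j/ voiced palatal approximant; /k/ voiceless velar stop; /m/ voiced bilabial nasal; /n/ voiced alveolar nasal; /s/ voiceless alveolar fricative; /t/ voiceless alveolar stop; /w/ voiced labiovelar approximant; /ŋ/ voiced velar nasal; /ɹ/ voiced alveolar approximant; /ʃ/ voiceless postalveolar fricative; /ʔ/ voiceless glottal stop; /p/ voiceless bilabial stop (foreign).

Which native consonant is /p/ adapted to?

b

/b/ is closest: same manner (stop), place distance 0 (bilabial→bilabial), voicing differs (+1); total 1. Next closest is /t/ at distance 3.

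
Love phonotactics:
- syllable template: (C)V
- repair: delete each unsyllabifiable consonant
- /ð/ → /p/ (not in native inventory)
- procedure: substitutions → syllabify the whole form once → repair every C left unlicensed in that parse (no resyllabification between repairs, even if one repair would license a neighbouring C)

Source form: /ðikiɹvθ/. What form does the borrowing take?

piki

Substitution: /ð/ → /p/, giving /pikiɹvθ/.
Under (C)V, the unsyllabifiable consonants are /ɹ/, /v/, /θ/ (no codas are permitted; onsets are limited to one consonant).
Each unlicensed consonant is deleted: /ɹ/, /v/, /θ/.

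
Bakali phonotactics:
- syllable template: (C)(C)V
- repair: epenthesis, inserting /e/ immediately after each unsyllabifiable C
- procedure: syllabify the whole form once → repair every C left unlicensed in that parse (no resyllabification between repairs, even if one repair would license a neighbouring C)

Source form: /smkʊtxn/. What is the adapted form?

The consonants /s/, /t/, /x/, /n/ cannot be parsed into a legal (C)(C)V syllable (no codas are permitted; onsets may contain at most 2 consonants).
Each unlicensed consonant becomes the onset of a new syllable: /s/ → /se/, /t/ → /te/, /x/ → /xe/, /n/ → /ne/.

semkʊtexene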